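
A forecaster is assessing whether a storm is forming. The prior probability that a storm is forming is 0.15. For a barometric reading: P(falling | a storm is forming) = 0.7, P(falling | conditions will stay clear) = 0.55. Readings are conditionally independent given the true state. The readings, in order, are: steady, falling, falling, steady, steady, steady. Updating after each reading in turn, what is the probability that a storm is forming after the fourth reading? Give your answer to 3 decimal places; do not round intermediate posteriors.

0.113

After 'steady': P(storm) = 0.3·0.1500 / (0.3·0.1500 + 0.45·0.8500) ≈ 0.1053
After 'falling': P(storm) = 0.7·0.1053 / (0.7·0.1053 + 0.55·0.8947) ≈ 0.1302
After 'falling': P(storm) = 0.7·0.1302 / (0.7·0.1302 + 0.55·0.8698) ≈ 0.1601
After 'steady': P(storm) = 0.3·0.1601 / (0.3·0.1601 + 0.45·0.8399) ≈ 0.1127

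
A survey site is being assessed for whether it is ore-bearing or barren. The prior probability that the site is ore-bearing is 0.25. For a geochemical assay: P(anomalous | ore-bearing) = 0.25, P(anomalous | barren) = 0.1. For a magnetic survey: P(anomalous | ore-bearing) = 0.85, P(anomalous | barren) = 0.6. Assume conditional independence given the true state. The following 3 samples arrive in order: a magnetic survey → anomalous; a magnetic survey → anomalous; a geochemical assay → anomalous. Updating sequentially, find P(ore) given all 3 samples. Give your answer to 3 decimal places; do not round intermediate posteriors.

After a magnetic survey='anomalous': P(ore) = 0.85·0.2500 / (0.85·0.2500 + 0.6·0.7500) ≈ 0.3208
After a magnetic survey='anomalous': P(ore) = 0.85·0.3208 / (0.85·0.3208 + 0.6·0.6792) ≈ 0.4008
After a geochemical assay='anomalous': P(ore) = 0.25·0.4008 / (0.25·0.4008 + 0.1·0.5992) ≈ 0.6258

0.626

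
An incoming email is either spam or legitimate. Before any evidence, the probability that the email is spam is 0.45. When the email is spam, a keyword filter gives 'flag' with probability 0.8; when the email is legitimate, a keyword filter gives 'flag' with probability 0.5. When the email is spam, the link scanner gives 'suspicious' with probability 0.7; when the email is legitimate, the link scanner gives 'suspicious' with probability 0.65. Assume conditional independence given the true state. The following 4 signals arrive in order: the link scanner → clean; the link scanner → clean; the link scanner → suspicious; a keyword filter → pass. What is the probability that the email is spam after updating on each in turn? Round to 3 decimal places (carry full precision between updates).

After the link scanner='clean': P(spam) = 0.3·0.4500 / (0.3·0.4500 + 0.35·0.5500) ≈ 0.4122
After the link scanner='clean': P(spam) = 0.3·0.4122 / (0.3·0.4122 + 0.35·0.5878) ≈ 0.3754
After the link scanner='suspicious': P(spam) = 0.7·0.3754 / (0.7·0.3754 + 0.65·0.6246) ≈ 0.3930
After a keyword filter='pass': P(spam) = 0.2·0.3930 / (0.2·0.3930 + 0.5·0.6070) ≈ 0.2057

0.206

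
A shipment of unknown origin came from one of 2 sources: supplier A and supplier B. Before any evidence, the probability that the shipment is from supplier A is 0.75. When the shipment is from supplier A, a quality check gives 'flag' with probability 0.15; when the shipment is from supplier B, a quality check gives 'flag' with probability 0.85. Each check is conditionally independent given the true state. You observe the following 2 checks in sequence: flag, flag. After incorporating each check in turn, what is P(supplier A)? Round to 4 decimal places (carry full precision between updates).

0.0854

After 'flag': P(supplier A) = 0.15·0.7500 / (0.15·0.7500 + 0.85·0.2500) ≈ 0.3462
After 'flag': P(supplier A) = 0.15·0.3462 / (0.15·0.3462 + 0.85·0.6538) ≈ 0.0854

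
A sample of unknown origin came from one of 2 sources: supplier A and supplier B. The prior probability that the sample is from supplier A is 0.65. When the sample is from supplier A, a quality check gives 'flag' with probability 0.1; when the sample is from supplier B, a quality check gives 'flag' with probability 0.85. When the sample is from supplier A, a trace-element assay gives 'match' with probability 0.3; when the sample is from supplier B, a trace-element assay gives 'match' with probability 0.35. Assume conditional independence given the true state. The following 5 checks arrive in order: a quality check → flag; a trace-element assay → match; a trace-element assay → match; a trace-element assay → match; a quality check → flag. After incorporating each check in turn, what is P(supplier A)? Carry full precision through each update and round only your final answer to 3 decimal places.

0.016

After a quality check='flag': P(supplier A) = 0.1·0.6500 / (0.1·0.6500 + 0.85·0.3500) ≈ 0.1793
After a trace-element assay='match': P(supplier A) = 0.3·0.1793 / (0.3·0.1793 + 0.35·0.8207) ≈ 0.1577
After a trace-element assay='match': P(supplier A) = 0.3·0.1577 / (0.3·0.1577 + 0.35·0.8423) ≈ 0.1383
After a trace-element assay='match': P(supplier A) = 0.3·0.1383 / (0.3·0.1383 + 0.35·0.8617) ≈ 0.1209
After a quality check='flag': P(supplier A) = 0.1·0.1209 / (0.1·0.1209 + 0.85·0.8791) ≈ 0.0159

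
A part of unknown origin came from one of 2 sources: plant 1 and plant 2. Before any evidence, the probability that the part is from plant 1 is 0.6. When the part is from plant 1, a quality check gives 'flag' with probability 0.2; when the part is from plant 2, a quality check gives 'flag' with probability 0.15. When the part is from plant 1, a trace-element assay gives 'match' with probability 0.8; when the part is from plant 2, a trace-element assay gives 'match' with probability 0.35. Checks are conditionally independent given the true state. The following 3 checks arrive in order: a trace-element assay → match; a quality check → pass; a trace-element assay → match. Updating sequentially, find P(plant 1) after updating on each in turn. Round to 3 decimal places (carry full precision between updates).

0.881

After a trace-element assay='match': P(plant 1) = 0.8·0.6000 / (0.8·0.6000 + 0.35·0.4000) ≈ 0.7742
After a quality check='pass': P(plant 1) = 0.8·0.7742 / (0.8·0.7742 + 0.85·0.2258) ≈ 0.7634
After a trace-element assay='match': P(plant 1) = 0.8·0.7634 / (0.8·0.7634 + 0.35·0.2366) ≈ 0.8806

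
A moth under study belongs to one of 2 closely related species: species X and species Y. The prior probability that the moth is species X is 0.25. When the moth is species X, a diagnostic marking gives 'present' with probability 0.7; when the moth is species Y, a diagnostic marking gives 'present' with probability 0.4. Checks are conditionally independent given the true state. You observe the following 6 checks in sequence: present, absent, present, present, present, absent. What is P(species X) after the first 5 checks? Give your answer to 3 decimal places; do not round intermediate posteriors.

0.610

Each posterior becomes the prior for the next update.
After 'present': P(species X) = 0.7·0.2500 / (0.7·0.2500 + 0.4·0.7500) ≈ 0.3684
After 'absent': P(species X) = 0.3·0.3684 / (0.3·0.3684 + 0.6·0.6316) ≈ 0.2258
After 'present': P(species X) = 0.7·0.2258 / (0.7·0.2258 + 0.4·0.7742) ≈ 0.3379
After 'present': P(species X) = 0.7·0.3379 / (0.7·0.3379 + 0.4·0.6621) ≈ 0.4718
After 'present': P(species X) = 0.7·0.4718 / (0.7·0.4718 + 0.4·0.5282) ≈ 0.6099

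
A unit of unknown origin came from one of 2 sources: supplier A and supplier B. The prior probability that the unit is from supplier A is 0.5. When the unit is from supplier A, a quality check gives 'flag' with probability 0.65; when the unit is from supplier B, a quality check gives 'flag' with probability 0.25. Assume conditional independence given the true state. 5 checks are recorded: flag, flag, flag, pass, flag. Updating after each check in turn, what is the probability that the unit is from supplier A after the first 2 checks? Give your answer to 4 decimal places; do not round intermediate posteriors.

Each posterior becomes the prior for the next update.
After 'flag': P(supplier A) = 0.65·0.5000 / (0.65·0.5000 + 0.25·0.5000) ≈ 0.7222
After 'flag': P(supplier A) = 0.65·0.7222 / (0.65·0.7222 + 0.25·0.2778) ≈ 0.8711

0.8711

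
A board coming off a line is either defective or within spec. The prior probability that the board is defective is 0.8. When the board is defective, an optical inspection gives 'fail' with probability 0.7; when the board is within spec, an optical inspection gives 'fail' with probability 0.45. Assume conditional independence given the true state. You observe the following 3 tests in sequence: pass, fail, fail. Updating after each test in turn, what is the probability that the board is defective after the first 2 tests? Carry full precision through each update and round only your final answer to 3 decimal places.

Apply Bayes' rule sequentially, carrying P(defective) forward.
After 'pass': P(defective) = 0.3·0.8000 / (0.3·0.8000 + 0.55·0.2000) ≈ 0.6857
After 'fail': P(defective) = 0.7·0.6857 / (0.7·0.6857 + 0.45·0.3143) ≈ 0.7724

0.772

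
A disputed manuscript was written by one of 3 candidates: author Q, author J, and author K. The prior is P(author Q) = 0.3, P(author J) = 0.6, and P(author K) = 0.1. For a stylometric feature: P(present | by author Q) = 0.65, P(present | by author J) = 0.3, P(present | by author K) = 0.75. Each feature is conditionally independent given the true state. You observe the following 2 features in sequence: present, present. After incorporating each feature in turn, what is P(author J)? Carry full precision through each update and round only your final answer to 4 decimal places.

0.2278

After 'present': normaliser = 0.65·0.3000 + 0.3·0.6000 + 0.75·0.1000; P(author Q) ≈ 0.4333, P(author J) ≈ 0.4000, P(author K) ≈ 0.1667
After 'present': normaliser = 0.65·0.4333 + 0.3·0.4000 + 0.75·0.1667; P(author Q) ≈ 0.5348, P(author J) ≈ 0.2278, P(author K) ≈ 0.2373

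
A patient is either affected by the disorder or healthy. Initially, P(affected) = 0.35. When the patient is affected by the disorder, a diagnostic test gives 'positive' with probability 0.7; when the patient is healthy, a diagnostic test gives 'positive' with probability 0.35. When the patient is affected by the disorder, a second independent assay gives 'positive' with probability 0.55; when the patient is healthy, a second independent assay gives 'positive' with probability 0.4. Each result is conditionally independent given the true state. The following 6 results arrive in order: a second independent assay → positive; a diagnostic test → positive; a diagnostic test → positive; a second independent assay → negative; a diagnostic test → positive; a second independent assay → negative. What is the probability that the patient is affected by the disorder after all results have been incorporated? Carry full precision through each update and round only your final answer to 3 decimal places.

0.769

After a second independent assay='positive': P(affected) = 0.55·0.3500 / (0.55·0.3500 + 0.4·0.6500) ≈ 0.4254
After a diagnostic test='positive': P(affected) = 0.7·0.4254 / (0.7·0.4254 + 0.35·0.5746) ≈ 0.5969
After a diagnostic test='positive': P(affected) = 0.7·0.5969 / (0.7·0.5969 + 0.35·0.4031) ≈ 0.7476
After a second independent assay='negative': P(affected) = 0.45·0.7476 / (0.45·0.7476 + 0.6·0.2524) ≈ 0.6896
After a diagnostic test='positive': P(affected) = 0.7·0.6896 / (0.7·0.6896 + 0.35·0.3104) ≈ 0.8163
After a second independent assay='negative': P(affected) = 0.45·0.8163 / (0.45·0.8163 + 0.6·0.1837) ≈ 0.7691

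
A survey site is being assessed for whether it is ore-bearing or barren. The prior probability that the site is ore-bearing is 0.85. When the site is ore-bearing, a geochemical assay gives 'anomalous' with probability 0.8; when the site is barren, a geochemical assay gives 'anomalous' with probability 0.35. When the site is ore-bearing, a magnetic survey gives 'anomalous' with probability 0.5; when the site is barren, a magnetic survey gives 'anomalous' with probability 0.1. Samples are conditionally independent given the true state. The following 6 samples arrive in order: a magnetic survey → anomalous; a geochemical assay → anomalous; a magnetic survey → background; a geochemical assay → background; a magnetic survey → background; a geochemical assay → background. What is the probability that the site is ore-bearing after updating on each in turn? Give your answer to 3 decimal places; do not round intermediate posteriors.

Each posterior becomes the prior for the next update.
After a magnetic survey='anomalous': P(ore) = 0.5·0.8500 / (0.5·0.8500 + 0.1·0.1500) ≈ 0.9659
After a geochemical assay='anomalous': P(ore) = 0.8·0.9659 / (0.8·0.9659 + 0.35·0.0341) ≈ 0.9848
After a magnetic survey='background': P(ore) = 0.5·0.9848 / (0.5·0.9848 + 0.9·0.0152) ≈ 0.9730
After a geochemical assay='background': P(ore) = 0.2·0.9730 / (0.2·0.9730 + 0.65·0.0270) ≈ 0.9172
After a magnetic survey='background': P(ore) = 0.5·0.9172 / (0.5·0.9172 + 0.9·0.0828) ≈ 0.8601
After a geochemical assay='background': P(ore) = 0.2·0.8601 / (0.2·0.8601 + 0.65·0.1399) ≈ 0.6543

0.654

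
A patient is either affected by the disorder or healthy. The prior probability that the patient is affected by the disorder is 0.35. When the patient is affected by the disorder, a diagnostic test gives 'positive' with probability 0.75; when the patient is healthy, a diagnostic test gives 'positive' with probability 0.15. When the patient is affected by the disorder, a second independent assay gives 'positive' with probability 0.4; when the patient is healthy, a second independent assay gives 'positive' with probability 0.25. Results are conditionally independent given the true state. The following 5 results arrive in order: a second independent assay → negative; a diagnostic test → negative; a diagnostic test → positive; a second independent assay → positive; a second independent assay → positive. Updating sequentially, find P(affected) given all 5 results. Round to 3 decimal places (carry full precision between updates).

After a second independent assay='negative': P(affected) = 0.6·0.3500 / (0.6·0.3500 + 0.75·0.6500) ≈ 0.3011
After a diagnostic test='negative': P(affected) = 0.25·0.3011 / (0.25·0.3011 + 0.85·0.6989) ≈ 0.1124
After a diagnostic test='positive': P(affected) = 0.75·0.1124 / (0.75·0.1124 + 0.15·0.8876) ≈ 0.3878
After a second independent assay='positive': P(affected) = 0.4·0.3878 / (0.4·0.3878 + 0.25·0.6122) ≈ 0.5034
After a second independent assay='positive': P(affected) = 0.4·0.5034 / (0.4·0.5034 + 0.25·0.4966) ≈ 0.6186

0.619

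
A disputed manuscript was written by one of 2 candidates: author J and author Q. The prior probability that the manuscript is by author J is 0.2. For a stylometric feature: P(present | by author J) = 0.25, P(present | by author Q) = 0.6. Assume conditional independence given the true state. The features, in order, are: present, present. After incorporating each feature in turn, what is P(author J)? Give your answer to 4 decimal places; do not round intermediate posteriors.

0.0416

After 'present': P(author J) = 0.25·0.2000 / (0.25·0.2000 + 0.6·0.8000) ≈ 0.0943
After 'present': P(author J) = 0.25·0.0943 / (0.25·0.0943 + 0.6·0.9057) ≈ 0.0416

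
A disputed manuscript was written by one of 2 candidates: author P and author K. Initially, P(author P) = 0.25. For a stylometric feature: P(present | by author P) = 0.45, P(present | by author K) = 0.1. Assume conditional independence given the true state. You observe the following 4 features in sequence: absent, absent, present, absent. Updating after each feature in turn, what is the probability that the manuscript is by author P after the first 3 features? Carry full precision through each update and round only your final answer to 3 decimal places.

0.359

After 'absent': P(author P) = 0.55·0.2500 / (0.55·0.2500 + 0.9·0.7500) ≈ 0.1692
After 'absent': P(author P) = 0.55·0.1692 / (0.55·0.1692 + 0.9·0.8308) ≈ 0.1107
After 'present': P(author P) = 0.45·0.1107 / (0.45·0.1107 + 0.1·0.8893) ≈ 0.3591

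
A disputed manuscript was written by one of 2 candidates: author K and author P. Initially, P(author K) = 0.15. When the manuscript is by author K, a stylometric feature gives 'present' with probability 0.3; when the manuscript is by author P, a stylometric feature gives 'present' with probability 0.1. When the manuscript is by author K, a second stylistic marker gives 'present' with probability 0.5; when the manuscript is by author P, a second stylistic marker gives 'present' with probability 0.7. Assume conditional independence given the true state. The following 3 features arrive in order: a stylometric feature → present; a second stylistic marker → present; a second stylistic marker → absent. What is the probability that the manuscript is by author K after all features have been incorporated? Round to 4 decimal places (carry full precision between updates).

Apply Bayes' rule sequentially, carrying P(author K) forward.
After a stylometric feature='present': P(author K) = 0.3·0.1500 / (0.3·0.1500 + 0.1·0.8500) ≈ 0.3462
After a second stylistic marker='present': P(author K) = 0.5·0.3462 / (0.5·0.3462 + 0.7·0.6538) ≈ 0.2744
After a second stylistic marker='absent': P(author K) = 0.5·0.2744 / (0.5·0.2744 + 0.3·0.7256) ≈ 0.3866

0.3866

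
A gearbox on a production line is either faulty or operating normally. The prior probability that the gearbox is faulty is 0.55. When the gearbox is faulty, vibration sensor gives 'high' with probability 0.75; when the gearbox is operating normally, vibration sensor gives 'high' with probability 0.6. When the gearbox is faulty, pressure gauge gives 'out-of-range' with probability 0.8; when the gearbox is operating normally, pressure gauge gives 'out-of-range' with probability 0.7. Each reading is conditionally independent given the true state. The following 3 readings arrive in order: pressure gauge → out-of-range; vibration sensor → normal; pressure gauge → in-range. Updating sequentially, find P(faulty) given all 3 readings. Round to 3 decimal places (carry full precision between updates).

Apply Bayes' rule sequentially, carrying P(faulty) forward.
After pressure gauge='out-of-range': P(faulty) = 0.8·0.5500 / (0.8·0.5500 + 0.7·0.4500) ≈ 0.5828
After vibration sensor='normal': P(faulty) = 0.25·0.5828 / (0.25·0.5828 + 0.4·0.4172) ≈ 0.4661
After pressure gauge='in-range': P(faulty) = 0.2·0.4661 / (0.2·0.4661 + 0.3·0.5339) ≈ 0.3679

0.368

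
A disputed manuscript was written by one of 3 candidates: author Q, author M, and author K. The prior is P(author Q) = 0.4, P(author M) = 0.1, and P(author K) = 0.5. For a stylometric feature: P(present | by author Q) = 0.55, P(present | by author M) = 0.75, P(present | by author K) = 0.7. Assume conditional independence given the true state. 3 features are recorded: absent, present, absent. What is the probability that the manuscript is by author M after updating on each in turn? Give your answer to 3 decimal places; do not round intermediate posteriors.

0.058

Each posterior becomes the prior for the next update.
After 'absent': normaliser = 0.45·0.4000 + 0.25·0.1000 + 0.3·0.5000; P(author Q) ≈ 0.5070, P(author M) ≈ 0.0704, P(author K) ≈ 0.4225
After 'present': normaliser = 0.55·0.5070 + 0.75·0.0704 + 0.7·0.4225; P(author Q) ≈ 0.4444, P(author M) ≈ 0.0842, P(author K) ≈ 0.4714
After 'absent': normaliser = 0.45·0.4444 + 0.25·0.0842 + 0.3·0.4714; P(author Q) ≈ 0.5518, P(author M) ≈ 0.0581, P(author K) ≈ 0.3902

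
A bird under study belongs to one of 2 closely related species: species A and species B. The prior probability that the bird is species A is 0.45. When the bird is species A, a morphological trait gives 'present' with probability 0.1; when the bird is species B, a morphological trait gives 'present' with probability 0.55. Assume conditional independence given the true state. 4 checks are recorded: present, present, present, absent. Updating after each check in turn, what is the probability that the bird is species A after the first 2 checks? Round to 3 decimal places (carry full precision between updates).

0.026

Each posterior becomes the prior for the next update.
After 'present': P(species A) = 0.1·0.4500 / (0.1·0.4500 + 0.55·0.5500) ≈ 0.1295
After 'present': P(species A) = 0.1·0.1295 / (0.1·0.1295 + 0.55·0.8705) ≈ 0.0263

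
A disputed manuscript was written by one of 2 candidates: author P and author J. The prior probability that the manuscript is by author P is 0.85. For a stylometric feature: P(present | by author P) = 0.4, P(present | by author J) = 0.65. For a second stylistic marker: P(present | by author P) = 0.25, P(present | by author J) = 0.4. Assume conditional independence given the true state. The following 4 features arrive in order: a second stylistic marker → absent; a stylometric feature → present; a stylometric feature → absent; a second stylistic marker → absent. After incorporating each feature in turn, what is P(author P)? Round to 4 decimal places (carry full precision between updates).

After a second stylistic marker='absent': P(author P) = 0.75·0.8500 / (0.75·0.8500 + 0.6·0.1500) ≈ 0.8763
After a stylometric feature='present': P(author P) = 0.4·0.8763 / (0.4·0.8763 + 0.65·0.1237) ≈ 0.8134
After a stylometric feature='absent': P(author P) = 0.6·0.8134 / (0.6·0.8134 + 0.35·0.1866) ≈ 0.8820
After a second stylistic marker='absent': P(author P) = 0.75·0.8820 / (0.75·0.8820 + 0.6·0.1180) ≈ 0.9033

0.9033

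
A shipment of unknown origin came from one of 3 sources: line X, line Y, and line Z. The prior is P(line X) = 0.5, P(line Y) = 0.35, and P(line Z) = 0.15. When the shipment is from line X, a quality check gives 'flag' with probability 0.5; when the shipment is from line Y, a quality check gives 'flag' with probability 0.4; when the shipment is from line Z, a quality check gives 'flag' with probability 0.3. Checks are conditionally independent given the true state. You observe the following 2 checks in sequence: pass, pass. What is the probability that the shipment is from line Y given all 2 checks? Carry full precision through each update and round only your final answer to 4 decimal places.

0.3883

Apply Bayes' rule sequentially, carrying P(line Y) forward.
After 'pass': normaliser = 0.5·0.5000 + 0.6·0.3500 + 0.7·0.1500; P(line X) ≈ 0.4425, P(line Y) ≈ 0.3717, P(line Z) ≈ 0.1858
After 'pass': normaliser = 0.5·0.4425 + 0.6·0.3717 + 0.7·0.1858; P(line X) ≈ 0.3852, P(line Y) ≈ 0.3883, P(line Z) ≈ 0.2265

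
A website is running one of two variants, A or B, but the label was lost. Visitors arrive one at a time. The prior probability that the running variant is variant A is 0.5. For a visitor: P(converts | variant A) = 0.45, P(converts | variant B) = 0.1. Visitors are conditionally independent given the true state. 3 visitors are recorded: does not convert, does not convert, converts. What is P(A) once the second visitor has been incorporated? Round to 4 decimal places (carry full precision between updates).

Apply Bayes' rule sequentially, carrying P(A) forward.
After 'does not convert': P(A) = 0.55·0.5000 / (0.55·0.5000 + 0.9·0.5000) ≈ 0.3793
After 'does not convert': P(A) = 0.55·0.3793 / (0.55·0.3793 + 0.9·0.6207) ≈ 0.2719

0.2719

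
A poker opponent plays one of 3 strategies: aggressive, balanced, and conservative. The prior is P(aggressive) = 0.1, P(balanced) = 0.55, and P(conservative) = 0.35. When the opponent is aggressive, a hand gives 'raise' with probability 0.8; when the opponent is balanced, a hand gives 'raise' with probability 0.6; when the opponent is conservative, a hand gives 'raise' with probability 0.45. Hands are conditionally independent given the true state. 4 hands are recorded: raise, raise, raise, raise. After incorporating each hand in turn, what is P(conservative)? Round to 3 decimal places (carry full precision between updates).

0.113

After 'raise': normaliser = 0.8·0.1000 + 0.6·0.5500 + 0.45·0.3500; P(aggressive) ≈ 0.1410, P(balanced) ≈ 0.5815, P(conservative) ≈ 0.2775
After 'raise': normaliser = 0.8·0.1410 + 0.6·0.5815 + 0.45·0.2775; P(aggressive) ≈ 0.1923, P(balanced) ≈ 0.5948, P(conservative) ≈ 0.2129
After 'raise': normaliser = 0.8·0.1923 + 0.6·0.5948 + 0.45·0.2129; P(aggressive) ≈ 0.2536, P(balanced) ≈ 0.5884, P(conservative) ≈ 0.1580
After 'raise': normaliser = 0.8·0.2536 + 0.6·0.5884 + 0.45·0.1580; P(aggressive) ≈ 0.3236, P(balanced) ≈ 0.5631, P(conservative) ≈ 0.1134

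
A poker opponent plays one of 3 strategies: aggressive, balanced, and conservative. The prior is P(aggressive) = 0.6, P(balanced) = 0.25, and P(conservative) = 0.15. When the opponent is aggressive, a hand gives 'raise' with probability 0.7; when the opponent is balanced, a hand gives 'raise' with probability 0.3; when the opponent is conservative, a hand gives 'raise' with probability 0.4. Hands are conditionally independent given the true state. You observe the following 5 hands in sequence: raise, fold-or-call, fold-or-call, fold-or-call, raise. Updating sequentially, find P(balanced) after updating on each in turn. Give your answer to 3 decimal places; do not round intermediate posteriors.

Apply Bayes' rule sequentially, carrying P(balanced) forward.
After 'raise': normaliser = 0.7·0.6000 + 0.3·0.2500 + 0.4·0.1500; P(aggressive) ≈ 0.7568, P(balanced) ≈ 0.1351, P(conservative) ≈ 0.1081
After 'fold-or-call': normaliser = 0.3·0.7568 + 0.7·0.1351 + 0.6·0.1081; P(aggressive) ≈ 0.5874, P(balanced) ≈ 0.2448, P(conservative) ≈ 0.1678
After 'fold-or-call': normaliser = 0.3·0.5874 + 0.7·0.2448 + 0.6·0.1678; P(aggressive) ≈ 0.3931, P(balanced) ≈ 0.3822, P(conservative) ≈ 0.2246
After 'fold-or-call': normaliser = 0.3·0.3931 + 0.7·0.3822 + 0.6·0.2246; P(aggressive) ≈ 0.2267, P(balanced) ≈ 0.5142, P(conservative) ≈ 0.2591
After 'raise': normaliser = 0.7·0.2267 + 0.3·0.5142 + 0.4·0.2591; P(aggressive) ≈ 0.3809, P(balanced) ≈ 0.3703, P(conservative) ≈ 0.2488

0.370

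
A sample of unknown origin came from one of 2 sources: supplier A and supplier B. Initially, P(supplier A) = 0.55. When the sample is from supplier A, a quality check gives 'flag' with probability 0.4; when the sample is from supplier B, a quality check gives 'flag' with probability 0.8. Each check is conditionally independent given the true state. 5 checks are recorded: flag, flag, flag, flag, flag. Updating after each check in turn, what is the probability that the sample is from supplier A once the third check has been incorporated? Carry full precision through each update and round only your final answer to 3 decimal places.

0.133

After 'flag': P(supplier A) = 0.4·0.5500 / (0.4·0.5500 + 0.8·0.4500) ≈ 0.3793
After 'flag': P(supplier A) = 0.4·0.3793 / (0.4·0.3793 + 0.8·0.6207) ≈ 0.2340
After 'flag': P(supplier A) = 0.4·0.2340 / (0.4·0.2340 + 0.8·0.7660) ≈ 0.1325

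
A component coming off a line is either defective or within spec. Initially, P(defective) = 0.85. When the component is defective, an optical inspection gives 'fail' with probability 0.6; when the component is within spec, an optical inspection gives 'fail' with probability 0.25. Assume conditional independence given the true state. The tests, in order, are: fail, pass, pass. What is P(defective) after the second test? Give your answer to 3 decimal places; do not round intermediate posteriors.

After 'fail': P(defective) = 0.6·0.8500 / (0.6·0.8500 + 0.25·0.1500) ≈ 0.9315
After 'pass': P(defective) = 0.4·0.9315 / (0.4·0.9315 + 0.75·0.0685) ≈ 0.8788

0.879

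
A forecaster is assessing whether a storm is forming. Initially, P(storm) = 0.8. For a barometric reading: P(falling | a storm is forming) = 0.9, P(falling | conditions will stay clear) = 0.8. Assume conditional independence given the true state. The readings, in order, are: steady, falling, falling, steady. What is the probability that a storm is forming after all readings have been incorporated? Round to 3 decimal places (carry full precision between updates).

After 'steady': P(storm) = 0.1·0.8000 / (0.1·0.8000 + 0.2·0.2000) ≈ 0.6667
After 'falling': P(storm) = 0.9·0.6667 / (0.9·0.6667 + 0.8·0.3333) ≈ 0.6923
After 'falling': P(storm) = 0.9·0.6923 / (0.9·0.6923 + 0.8·0.3077) ≈ 0.7168
After 'steady': P(storm) = 0.1·0.7168 / (0.1·0.7168 + 0.2·0.2832) ≈ 0.5586

0.559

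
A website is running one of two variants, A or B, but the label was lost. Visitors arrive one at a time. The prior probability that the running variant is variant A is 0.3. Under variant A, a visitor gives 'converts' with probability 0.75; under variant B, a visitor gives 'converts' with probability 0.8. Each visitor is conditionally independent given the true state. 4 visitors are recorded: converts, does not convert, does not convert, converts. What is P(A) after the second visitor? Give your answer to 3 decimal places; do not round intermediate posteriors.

Each posterior becomes the prior for the next update.
After 'converts': P(A) = 0.75·0.3000 / (0.75·0.3000 + 0.8·0.7000) ≈ 0.2866
After 'does not convert': P(A) = 0.25·0.2866 / (0.25·0.2866 + 0.2·0.7134) ≈ 0.3343

0.334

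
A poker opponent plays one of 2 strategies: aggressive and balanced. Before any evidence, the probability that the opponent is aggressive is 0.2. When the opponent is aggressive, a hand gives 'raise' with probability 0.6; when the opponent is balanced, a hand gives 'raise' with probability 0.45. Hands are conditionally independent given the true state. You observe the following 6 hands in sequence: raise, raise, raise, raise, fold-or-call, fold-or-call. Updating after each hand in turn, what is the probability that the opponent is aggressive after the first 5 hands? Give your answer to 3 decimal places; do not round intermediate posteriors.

After 'raise': P(aggressive) = 0.6·0.2000 / (0.6·0.2000 + 0.45·0.8000) ≈ 0.2500
After 'raise': P(aggressive) = 0.6·0.2500 / (0.6·0.2500 + 0.45·0.7500) ≈ 0.3077
After 'raise': P(aggressive) = 0.6·0.3077 / (0.6·0.3077 + 0.45·0.6923) ≈ 0.3721
After 'raise': P(aggressive) = 0.6·0.3721 / (0.6·0.3721 + 0.45·0.6279) ≈ 0.4414
After 'fold-or-call': P(aggressive) = 0.4·0.4414 / (0.4·0.4414 + 0.55·0.5586) ≈ 0.3649

0.365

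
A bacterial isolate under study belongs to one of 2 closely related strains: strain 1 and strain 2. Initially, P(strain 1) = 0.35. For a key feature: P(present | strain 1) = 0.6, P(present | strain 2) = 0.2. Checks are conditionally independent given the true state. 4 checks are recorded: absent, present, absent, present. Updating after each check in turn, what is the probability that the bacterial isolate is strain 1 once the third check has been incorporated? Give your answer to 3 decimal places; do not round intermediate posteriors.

After 'absent': P(strain 1) = 0.4·0.3500 / (0.4·0.3500 + 0.8·0.6500) ≈ 0.2121
After 'present': P(strain 1) = 0.6·0.2121 / (0.6·0.2121 + 0.2·0.7879) ≈ 0.4468
After 'absent': P(strain 1) = 0.4·0.4468 / (0.4·0.4468 + 0.8·0.5532) ≈ 0.2877

0.288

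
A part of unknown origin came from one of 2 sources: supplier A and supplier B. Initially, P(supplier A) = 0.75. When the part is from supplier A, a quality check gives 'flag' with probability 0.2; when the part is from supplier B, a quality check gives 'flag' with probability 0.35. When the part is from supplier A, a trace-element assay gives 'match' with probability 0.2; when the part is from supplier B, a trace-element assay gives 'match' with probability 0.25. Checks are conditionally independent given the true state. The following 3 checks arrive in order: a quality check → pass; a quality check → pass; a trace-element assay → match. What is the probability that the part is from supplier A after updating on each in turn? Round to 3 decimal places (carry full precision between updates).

0.784

After a quality check='pass': P(supplier A) = 0.8·0.7500 / (0.8·0.7500 + 0.65·0.2500) ≈ 0.7869
After a quality check='pass': P(supplier A) = 0.8·0.7869 / (0.8·0.7869 + 0.65·0.2131) ≈ 0.8196
After a trace-element assay='match': P(supplier A) = 0.2·0.8196 / (0.2·0.8196 + 0.25·0.1804) ≈ 0.7843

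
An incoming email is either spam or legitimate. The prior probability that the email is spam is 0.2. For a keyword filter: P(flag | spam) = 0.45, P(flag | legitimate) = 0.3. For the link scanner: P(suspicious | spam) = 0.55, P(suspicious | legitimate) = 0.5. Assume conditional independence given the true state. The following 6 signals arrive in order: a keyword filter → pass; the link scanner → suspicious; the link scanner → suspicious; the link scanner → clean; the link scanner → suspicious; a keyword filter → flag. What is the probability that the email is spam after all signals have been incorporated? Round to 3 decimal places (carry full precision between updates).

After a keyword filter='pass': P(spam) = 0.55·0.2000 / (0.55·0.2000 + 0.7·0.8000) ≈ 0.1642
After the link scanner='suspicious': P(spam) = 0.55·0.1642 / (0.55·0.1642 + 0.5·0.8358) ≈ 0.1777
After the link scanner='suspicious': P(spam) = 0.55·0.1777 / (0.55·0.1777 + 0.5·0.8223) ≈ 0.1920
After the link scanner='clean': P(spam) = 0.45·0.1920 / (0.45·0.1920 + 0.5·0.8080) ≈ 0.1762
After the link scanner='suspicious': P(spam) = 0.55·0.1762 / (0.55·0.1762 + 0.5·0.8238) ≈ 0.1905
After a keyword filter='flag': P(spam) = 0.45·0.1905 / (0.45·0.1905 + 0.3·0.8095) ≈ 0.2609

0.261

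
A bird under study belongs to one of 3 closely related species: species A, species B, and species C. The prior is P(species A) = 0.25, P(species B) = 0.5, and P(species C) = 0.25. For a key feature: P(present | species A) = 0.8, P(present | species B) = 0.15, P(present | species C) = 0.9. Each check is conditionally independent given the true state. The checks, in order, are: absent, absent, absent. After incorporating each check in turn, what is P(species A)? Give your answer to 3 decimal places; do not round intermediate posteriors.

After 'absent': normaliser = 0.2·0.2500 + 0.85·0.5000 + 0.1·0.2500; P(species A) ≈ 0.1000, P(species B) ≈ 0.8500, P(species C) ≈ 0.0500
After 'absent': normaliser = 0.2·0.1000 + 0.85·0.8500 + 0.1·0.0500; P(species A) ≈ 0.0268, P(species B) ≈ 0.9666, P(species C) ≈ 0.0067
After 'absent': normaliser = 0.2·0.0268 + 0.85·0.9666 + 0.1·0.0067; P(species A) ≈ 0.0065, P(species B) ≈ 0.9927, P(species C) ≈ 0.0008

0.006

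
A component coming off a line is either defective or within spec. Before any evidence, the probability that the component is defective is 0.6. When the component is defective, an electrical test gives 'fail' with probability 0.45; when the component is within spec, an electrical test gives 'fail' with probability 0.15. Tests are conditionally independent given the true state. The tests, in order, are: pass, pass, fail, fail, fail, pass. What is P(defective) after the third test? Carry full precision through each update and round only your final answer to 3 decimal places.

Apply Bayes' rule sequentially, carrying P(defective) forward.
After 'pass': P(defective) = 0.55·0.6000 / (0.55·0.6000 + 0.85·0.4000) ≈ 0.4925
After 'pass': P(defective) = 0.55·0.4925 / (0.55·0.4925 + 0.85·0.5075) ≈ 0.3858
After 'fail': P(defective) = 0.45·0.3858 / (0.45·0.3858 + 0.15·0.6142) ≈ 0.6533

0.653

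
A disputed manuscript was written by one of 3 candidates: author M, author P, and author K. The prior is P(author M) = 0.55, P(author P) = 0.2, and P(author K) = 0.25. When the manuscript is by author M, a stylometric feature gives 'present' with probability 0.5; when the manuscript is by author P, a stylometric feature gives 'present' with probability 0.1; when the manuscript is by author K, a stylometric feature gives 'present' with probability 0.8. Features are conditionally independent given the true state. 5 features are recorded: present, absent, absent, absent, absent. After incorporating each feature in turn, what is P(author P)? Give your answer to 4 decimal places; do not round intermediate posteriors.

0.4284

After 'present': normaliser = 0.5·0.5500 + 0.1·0.2000 + 0.8·0.2500; P(author M) ≈ 0.5556, P(author P) ≈ 0.0404, P(author K) ≈ 0.4040
After 'absent': normaliser = 0.5·0.5556 + 0.9·0.0404 + 0.2·0.4040; P(author M) ≈ 0.7033, P(author P) ≈ 0.0921, P(author K) ≈ 0.2046
After 'absent': normaliser = 0.5·0.7033 + 0.9·0.0921 + 0.2·0.2046; P(author M) ≈ 0.7396, P(author P) ≈ 0.1743, P(author K) ≈ 0.0861
After 'absent': normaliser = 0.5·0.7396 + 0.9·0.1743 + 0.2·0.0861; P(author M) ≈ 0.6800, P(author P) ≈ 0.2884, P(author K) ≈ 0.0316
After 'absent': normaliser = 0.5·0.6800 + 0.9·0.2884 + 0.2·0.0316; P(author M) ≈ 0.5611, P(author P) ≈ 0.4284, P(author K) ≈ 0.0104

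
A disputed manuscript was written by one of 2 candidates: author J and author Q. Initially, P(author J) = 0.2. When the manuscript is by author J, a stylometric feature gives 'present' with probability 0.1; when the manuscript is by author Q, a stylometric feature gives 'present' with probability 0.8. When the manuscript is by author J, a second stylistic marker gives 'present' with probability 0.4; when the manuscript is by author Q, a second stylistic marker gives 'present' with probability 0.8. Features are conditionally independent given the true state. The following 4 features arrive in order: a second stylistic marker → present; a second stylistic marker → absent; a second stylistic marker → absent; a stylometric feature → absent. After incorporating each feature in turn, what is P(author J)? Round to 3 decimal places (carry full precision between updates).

0.835

After a second stylistic marker='present': P(author J) = 0.4·0.2000 / (0.4·0.2000 + 0.8·0.8000) ≈ 0.1111
After a second stylistic marker='absent': P(author J) = 0.6·0.1111 / (0.6·0.1111 + 0.2·0.8889) ≈ 0.2727
After a second stylistic marker='absent': P(author J) = 0.6·0.2727 / (0.6·0.2727 + 0.2·0.7273) ≈ 0.5294
After a stylometric feature='absent': P(author J) = 0.9·0.5294 / (0.9·0.5294 + 0.2·0.4706) ≈ 0.8351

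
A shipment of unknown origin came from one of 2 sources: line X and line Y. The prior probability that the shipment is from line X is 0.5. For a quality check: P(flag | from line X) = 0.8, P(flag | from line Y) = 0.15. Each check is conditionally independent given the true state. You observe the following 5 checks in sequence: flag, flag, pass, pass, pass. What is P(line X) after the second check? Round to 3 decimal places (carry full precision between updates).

After 'flag': P(line X) = 0.8·0.5000 / (0.8·0.5000 + 0.15·0.5000) ≈ 0.8421
After 'flag': P(line X) = 0.8·0.8421 / (0.8·0.8421 + 0.15·0.1579) ≈ 0.9660

0.966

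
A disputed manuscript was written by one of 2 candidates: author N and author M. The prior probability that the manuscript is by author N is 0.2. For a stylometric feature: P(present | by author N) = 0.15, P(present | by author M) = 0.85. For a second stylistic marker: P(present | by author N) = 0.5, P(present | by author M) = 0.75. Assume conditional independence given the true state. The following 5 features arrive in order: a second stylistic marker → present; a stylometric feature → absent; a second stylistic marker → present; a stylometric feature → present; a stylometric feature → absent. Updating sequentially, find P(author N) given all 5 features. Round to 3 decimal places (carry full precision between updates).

Each posterior becomes the prior for the next update.
After a second stylistic marker='present': P(author N) = 0.5·0.2000 / (0.5·0.2000 + 0.75·0.8000) ≈ 0.1429
After a stylometric feature='absent': P(author N) = 0.85·0.1429 / (0.85·0.1429 + 0.15·0.8571) ≈ 0.4857
After a second stylistic marker='present': P(author N) = 0.5·0.4857 / (0.5·0.4857 + 0.75·0.5143) ≈ 0.3864
After a stylometric feature='present': P(author N) = 0.15·0.3864 / (0.15·0.3864 + 0.85·0.6136) ≈ 0.1000
After a stylometric feature='absent': P(author N) = 0.85·0.1000 / (0.85·0.1000 + 0.15·0.9000) ≈ 0.3864

0.386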